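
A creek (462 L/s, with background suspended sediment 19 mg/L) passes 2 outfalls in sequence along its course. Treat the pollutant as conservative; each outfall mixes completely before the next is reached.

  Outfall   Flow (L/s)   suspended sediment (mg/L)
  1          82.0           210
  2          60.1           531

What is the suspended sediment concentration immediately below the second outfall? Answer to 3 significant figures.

After outfall 1: Q = 462.0 + 82.00 = 544.0 L/s; C = (462.0·19.00 + 82.00·210.0)/544.0 = 47.79 mg/L.
After outfall 2: Q = 544.0 + 60.10 = 604.1 L/s; C = (544.0·47.79 + 60.10·531.0)/604.1 = 95.86 mg/L.

95.9 mg/L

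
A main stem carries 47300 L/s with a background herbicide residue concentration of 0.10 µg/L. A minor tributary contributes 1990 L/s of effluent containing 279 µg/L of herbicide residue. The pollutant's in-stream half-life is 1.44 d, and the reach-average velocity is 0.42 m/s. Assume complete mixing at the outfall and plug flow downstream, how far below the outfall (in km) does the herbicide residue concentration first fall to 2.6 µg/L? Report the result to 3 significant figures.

111 km

Mixed concentration C = ΣQC/ΣQ = (47300·0.1000 + 1990·279.0) / 49290 = 559900/49290 = 11.36 µg/L.
Half-life 1.44 d → k = ln 2 / 1.44 = 0.4814 d⁻¹.
Set 11.36·exp(−k·t) = 2.6 → t = ln(11.36/2.6)/k = 264700 s = 73.52 h.
Distance = v·t = 0.42·264700 = 111200 m = 111.2 km.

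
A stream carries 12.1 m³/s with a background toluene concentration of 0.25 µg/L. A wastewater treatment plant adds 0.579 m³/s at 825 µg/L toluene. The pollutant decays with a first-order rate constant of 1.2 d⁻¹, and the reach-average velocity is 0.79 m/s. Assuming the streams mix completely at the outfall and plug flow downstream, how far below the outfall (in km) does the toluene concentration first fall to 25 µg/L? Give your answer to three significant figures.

23.7 km

Mixed concentration C = ΣQC/ΣQ = (12.10·0.2500 + 0.5790·825.0) / 12.68 = 480.7/12.68 = 37.91 µg/L.
Set 37.91·exp(−k·t) = 25 → t = ln(37.91/25)/k = 29980 s = 8.328 h.
Distance = v·t = 0.79·29980 = 23690 m = 23.69 km.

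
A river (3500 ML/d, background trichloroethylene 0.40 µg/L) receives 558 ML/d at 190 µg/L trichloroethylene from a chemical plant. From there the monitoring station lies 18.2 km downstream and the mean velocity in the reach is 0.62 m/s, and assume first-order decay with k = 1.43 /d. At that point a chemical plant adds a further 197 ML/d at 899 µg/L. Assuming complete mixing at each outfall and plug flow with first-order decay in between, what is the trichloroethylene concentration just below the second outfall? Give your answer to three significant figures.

Mixed concentration C = ΣQC/ΣQ = (3500·0.4000 + 558.0·190.0) / 4058 = 107400/4058 = 26.47 µg/L; combined flow 4058 ML/d.
Travel time t = 18.2·1000 / 0.62 = 29350 s = 8.154 h.
Applying C = C₀e^(−kt): 26.47 × 0.6152 = 16.28 µg/L.
At the second outfall, C = (4058·16.28 + 197.0·899.0) / (4058 + 197.0) = 57.15 µg/L.

57.2 µg/L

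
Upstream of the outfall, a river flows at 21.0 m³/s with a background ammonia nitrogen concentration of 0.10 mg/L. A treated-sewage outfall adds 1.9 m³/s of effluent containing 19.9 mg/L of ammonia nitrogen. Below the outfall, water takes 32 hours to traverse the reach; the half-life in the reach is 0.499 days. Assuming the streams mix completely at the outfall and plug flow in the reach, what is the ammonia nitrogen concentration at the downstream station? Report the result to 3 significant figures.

Conservation of mass: C = (21.00·0.1000 + 1.900·19.90) / 22.90 = 39.91/22.90 = 1.743 mg/L.
Half-life 0.499 d → k = ln 2 / 0.499 = 1.389 d⁻¹.
First-order decay: C = 1.743·exp(−k·t) = 1.743·0.1569 = 0.2735 mg/L.

0.273 mg/L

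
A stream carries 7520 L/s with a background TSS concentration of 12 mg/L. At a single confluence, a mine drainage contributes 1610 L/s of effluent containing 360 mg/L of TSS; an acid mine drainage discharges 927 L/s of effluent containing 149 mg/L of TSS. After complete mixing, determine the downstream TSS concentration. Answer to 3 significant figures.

Mass balance: C = (7520·12.00 + 1610·360.0 + 927.0·149.0) / 10060 = 808000/10060 = 80.34 mg/L.

80.3 mg/L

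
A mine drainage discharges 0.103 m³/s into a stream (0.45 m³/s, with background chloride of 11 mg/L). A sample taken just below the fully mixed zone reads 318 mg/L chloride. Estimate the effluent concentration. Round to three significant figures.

Mass balance: 0.4500·11.00 + 0.1030·Cₑ = 0.5530·318.0
→ Cₑ = (0.5530·318.0 − 0.4500·11.00) / 0.1030 = 1659 mg/L.

1660 mg/L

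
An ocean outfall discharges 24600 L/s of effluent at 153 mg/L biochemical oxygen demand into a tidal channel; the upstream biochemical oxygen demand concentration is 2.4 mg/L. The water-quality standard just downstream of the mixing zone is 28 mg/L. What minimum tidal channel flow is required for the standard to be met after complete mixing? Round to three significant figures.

Set C_mix = 28: (Q·2.400 + 24600·153.0) / (Q + 24600) = 28
→ Q = 24600·(153.0 − 28)/(28 − 2.400) = 120100 L/s.

120000 L/s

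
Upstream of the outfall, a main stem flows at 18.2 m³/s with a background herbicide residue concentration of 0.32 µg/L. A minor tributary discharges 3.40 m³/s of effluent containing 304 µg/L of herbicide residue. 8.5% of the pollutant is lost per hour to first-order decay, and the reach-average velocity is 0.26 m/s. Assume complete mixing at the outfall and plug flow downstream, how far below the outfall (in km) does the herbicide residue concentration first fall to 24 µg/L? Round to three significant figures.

7.33 km

Flow-weighted average: C = (18.20·0.3200 + 3.400·304.0) / 21.60 = 1039/21.60 = 48.12 µg/L.
8.5%/h lost → k = −ln(1 − 0.085) = 0.08883 h⁻¹.
Set 48.12·exp(−k·t) = 24 → t = ln(48.12/24)/k = 28190 s = 7.831 h.
Distance = v·t = 0.26·28190 = 7330 m = 7.330 km.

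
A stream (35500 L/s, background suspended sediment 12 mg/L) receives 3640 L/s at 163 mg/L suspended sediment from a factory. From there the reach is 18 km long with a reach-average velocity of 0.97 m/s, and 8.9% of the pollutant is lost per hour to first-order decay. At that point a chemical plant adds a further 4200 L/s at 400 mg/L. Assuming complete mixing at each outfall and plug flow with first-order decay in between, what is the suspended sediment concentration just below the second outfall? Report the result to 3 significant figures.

After mixing, C = (35500·12.00 + 3640·163.0) / 39140 = 1019000/39140 = 26.04 mg/L; combined flow 39140 L/s.
Travel time t = 18·1000 / 0.97 = 18560 s = 5.155 h.
8.9%/h lost → k = −ln(1 − 0.089) = 0.09321 h⁻¹.
Applying C = C₀e^(−kt): 26.04 × 0.6185 = 16.11 mg/L.
Second outfall: C = (39140·16.11 + 4200·400.0)/43340 = 53.31 mg/L.

53.3 mg/L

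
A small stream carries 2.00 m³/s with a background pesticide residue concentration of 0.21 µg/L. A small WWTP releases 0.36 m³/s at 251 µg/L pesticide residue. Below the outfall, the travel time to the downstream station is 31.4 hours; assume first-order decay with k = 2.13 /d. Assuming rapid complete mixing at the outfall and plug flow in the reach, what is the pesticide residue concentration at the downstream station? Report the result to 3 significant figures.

Mixed concentration C = ΣQC/ΣQ = (2.000·0.2100 + 0.3600·251.0) / 2.360 = 90.78/2.360 = 38.47 µg/L.
Decay over the reach: 38.47·exp(−kt) = 38.47·0.06162 = 2.370 µg/L.

2.37 µg/L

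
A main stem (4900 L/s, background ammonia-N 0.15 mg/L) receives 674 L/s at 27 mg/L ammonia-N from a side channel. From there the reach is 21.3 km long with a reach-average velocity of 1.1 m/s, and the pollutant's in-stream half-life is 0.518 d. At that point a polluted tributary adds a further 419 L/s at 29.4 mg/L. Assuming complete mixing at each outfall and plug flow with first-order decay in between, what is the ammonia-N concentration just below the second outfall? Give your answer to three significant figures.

Mixed concentration C = ΣQC/ΣQ = (4900·0.1500 + 674.0·27.00) / 5574 = 18930/5574 = 3.397 mg/L; combined flow 5574 L/s.
Travel time t = 21.3·1000 / 1.1 = 19360 s = 5.379 h.
Half-life 0.518 d → k = ln 2 / 0.518 = 1.338 d⁻¹.
Applying C = C₀e^(−kt): 3.397 × 0.7409 = 2.517 mg/L.
Second outfall: C = (5574·2.517 + 419.0·29.40)/5993 = 4.396 mg/L.

4.40 mg/L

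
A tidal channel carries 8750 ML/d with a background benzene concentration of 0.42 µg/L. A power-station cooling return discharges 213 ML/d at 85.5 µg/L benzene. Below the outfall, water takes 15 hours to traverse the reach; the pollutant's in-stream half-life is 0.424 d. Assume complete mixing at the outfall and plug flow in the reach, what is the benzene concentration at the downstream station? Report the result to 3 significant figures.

Conservation of mass: C = (8750·0.4200 + 213.0·85.50) / 8963 = 21890/8963 = 2.442 µg/L.
Half-life 0.424 d → k = ln 2 / 0.424 = 1.635 d⁻¹.
Applying C = C₀e^(−kt): 2.442 × 0.3600 = 0.8790 µg/L.

0.879 µg/L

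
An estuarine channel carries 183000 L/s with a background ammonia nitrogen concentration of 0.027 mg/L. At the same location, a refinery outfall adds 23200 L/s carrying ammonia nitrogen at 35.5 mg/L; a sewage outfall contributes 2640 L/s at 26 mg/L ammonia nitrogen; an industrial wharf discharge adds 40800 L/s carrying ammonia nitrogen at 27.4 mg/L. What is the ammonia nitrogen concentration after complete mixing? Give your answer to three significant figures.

8.07 mg/L

Mass balance: C = (183000·0.02700 + 23200·35.50 + 2640·26.00 + 40800·27.40) / 249600 = 2015000/249600 = 8.072 mg/L.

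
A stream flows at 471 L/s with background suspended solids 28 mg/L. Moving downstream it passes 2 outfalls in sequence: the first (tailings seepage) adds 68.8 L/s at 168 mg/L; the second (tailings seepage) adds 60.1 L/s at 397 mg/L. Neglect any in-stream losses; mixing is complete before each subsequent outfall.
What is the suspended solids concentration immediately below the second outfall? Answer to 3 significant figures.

Below outfall 1: Q → 539.8 L/s, C = (471.0·28.00 + 68.80·168.0)/539.8 = 45.84 mg/L.
Below outfall 2: Q → 599.9 L/s, C = (539.8·45.84 + 60.10·397.0)/599.9 = 81.02 mg/L.

81.0 mg/L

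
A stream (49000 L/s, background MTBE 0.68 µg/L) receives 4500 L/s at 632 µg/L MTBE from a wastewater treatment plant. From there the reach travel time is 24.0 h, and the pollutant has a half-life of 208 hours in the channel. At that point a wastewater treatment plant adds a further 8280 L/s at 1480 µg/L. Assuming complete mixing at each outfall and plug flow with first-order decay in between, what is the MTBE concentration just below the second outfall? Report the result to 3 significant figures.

241 µg/L

Mixed concentration C = ΣQC/ΣQ = (49000·0.6800 + 4500·632.0) / 53500 = 2877000/53500 = 53.78 µg/L; combined flow 53500 L/s.
Half-life 208 h → k = ln 2 / 208 = 0.003332 h⁻¹ = 0.07998 d⁻¹.
After decay, C = 53.78 × e^(−kt) = 53.78 × 0.9231 = 49.65 µg/L.
Second outfall: C = (53500·49.65 + 8280·1480)/61780 = 241.3 µg/L.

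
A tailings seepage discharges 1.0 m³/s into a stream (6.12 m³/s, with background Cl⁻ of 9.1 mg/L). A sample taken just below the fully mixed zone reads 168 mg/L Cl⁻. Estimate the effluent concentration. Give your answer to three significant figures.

Mass balance: 6.120·9.100 + 1.000·Cₑ = 7.120·168.0
→ Cₑ = (7.120·168.0 − 6.120·9.100) / 1.000 = 1140 mg/L.

1140 mg/L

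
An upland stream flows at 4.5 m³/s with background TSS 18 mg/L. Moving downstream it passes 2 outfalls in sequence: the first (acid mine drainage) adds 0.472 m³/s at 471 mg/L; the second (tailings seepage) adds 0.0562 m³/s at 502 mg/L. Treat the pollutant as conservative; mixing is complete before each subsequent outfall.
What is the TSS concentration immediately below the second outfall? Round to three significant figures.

65.9 mg/L

After outfall 1: Q = 4.500 + 0.4720 = 4.972 m³/s; C = (4.500·18.00 + 0.4720·471.0)/4.972 = 61.00 mg/L.
After outfall 2: Q = 4.972 + 0.05620 = 5.028 m³/s; C = (4.972·61.00 + 0.05620·502.0)/5.028 = 65.93 mg/L.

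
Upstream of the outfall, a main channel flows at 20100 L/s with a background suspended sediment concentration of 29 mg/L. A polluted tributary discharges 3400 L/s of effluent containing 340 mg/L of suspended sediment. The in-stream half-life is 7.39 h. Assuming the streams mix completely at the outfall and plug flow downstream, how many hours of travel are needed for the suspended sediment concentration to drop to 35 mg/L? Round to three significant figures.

7.98 h

Flow-weighted average: C = (20100·29.00 + 3400·340.0) / 23500 = 1739000/23500 = 74.00 mg/L.
Half-life 7.39 h → k = ln 2 / 7.39 = 0.09380 h⁻¹ = 2.251 d⁻¹.
74.00·exp(−k·t) = 35 → t = ln(74.00/35)/k = 28730 s = 7.982 h.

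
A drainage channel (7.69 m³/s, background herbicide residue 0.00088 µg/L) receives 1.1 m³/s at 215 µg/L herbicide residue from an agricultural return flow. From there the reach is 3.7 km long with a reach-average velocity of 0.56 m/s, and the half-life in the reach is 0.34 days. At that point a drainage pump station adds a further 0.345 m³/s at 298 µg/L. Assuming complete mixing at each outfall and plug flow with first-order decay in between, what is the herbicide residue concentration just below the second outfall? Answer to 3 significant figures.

33.4 µg/L

Mixed concentration C = ΣQC/ΣQ = (7.690·0.0008800 + 1.100·215.0) / 8.790 = 236.5/8.790 = 26.91 µg/L; combined flow 8.790 m³/s.
Travel time t = 3.7·1000 / 0.56 = 6607 s = 1.835 h.
Half-life 0.34 d → k = ln 2 / 0.34 = 2.039 d⁻¹.
First-order decay: C = 26.91·exp(−k·t) = 26.91·0.8556 = 23.02 µg/L.
At the second outfall, C = (8.790·23.02 + 0.3450·298.0) / (8.790 + 0.3450) = 33.41 µg/L.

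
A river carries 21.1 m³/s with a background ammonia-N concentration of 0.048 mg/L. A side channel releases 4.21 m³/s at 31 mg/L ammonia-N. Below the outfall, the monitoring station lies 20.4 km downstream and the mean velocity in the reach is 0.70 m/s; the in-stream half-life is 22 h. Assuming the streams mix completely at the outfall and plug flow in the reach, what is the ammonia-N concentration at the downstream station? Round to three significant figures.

Conservation of mass: C = (21.10·0.04800 + 4.210·31.00) / 25.31 = 131.5/25.31 = 5.196 mg/L.
Travel time t = 20.4·1000 / 0.70 = 29140 s = 8.095 h.
Half-life 22 h → k = ln 2 / 22 = 0.03151 h⁻¹ = 0.7562 d⁻¹.
First-order decay: C = 5.196·exp(−k·t) = 5.196·0.7749 = 4.027 mg/L.

4.03 mg/L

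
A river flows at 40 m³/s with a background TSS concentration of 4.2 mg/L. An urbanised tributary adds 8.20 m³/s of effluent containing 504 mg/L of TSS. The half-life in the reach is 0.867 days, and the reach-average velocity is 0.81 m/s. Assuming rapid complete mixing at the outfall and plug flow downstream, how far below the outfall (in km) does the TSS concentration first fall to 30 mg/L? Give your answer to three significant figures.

95.4 km

Mixed concentration C = ΣQC/ΣQ = (40.00·4.200 + 8.200·504.0) / 48.20 = 4301/48.20 = 89.23 mg/L.
Half-life 0.867 d → k = ln 2 / 0.867 = 0.7995 d⁻¹.
Set 89.23·exp(−k·t) = 30 → t = ln(89.23/30)/k = 117800 s = 32.72 h.
Distance = v·t = 0.81·117800 = 95420 m = 95.42 km.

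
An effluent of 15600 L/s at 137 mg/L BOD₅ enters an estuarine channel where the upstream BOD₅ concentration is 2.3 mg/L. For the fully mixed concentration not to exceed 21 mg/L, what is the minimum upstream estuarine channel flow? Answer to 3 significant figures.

Set C_mix = 21: (Q·2.300 + 15600·137.0) / (Q + 15600) = 21
→ Q = 15600·(137.0 − 21)/(21 − 2.300) = 96770 L/s.

96800 L/s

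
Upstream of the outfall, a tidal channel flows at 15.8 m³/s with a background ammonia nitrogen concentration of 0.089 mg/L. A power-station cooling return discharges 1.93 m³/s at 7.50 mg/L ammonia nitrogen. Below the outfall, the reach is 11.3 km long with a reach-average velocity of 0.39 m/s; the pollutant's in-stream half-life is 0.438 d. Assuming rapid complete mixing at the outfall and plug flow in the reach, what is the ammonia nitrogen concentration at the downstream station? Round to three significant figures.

Mixed concentration C = ΣQC/ΣQ = (15.80·0.08900 + 1.930·7.500) / 17.73 = 15.88/17.73 = 0.8957 mg/L.
Travel time t = 11.3·1000 / 0.39 = 28970 s = 8.048 h.
Half-life 0.438 d → k = ln 2 / 0.438 = 1.583 d⁻¹.
Decay over the reach: 0.8957·exp(−kt) = 0.8957·0.5882 = 0.5269 mg/L.

0.527 mg/L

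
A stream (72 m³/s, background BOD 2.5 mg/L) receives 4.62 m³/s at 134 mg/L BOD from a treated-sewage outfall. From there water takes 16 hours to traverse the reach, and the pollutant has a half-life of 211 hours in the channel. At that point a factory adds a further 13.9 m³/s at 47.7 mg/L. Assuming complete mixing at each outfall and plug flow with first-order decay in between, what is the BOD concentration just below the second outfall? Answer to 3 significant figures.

15.7 mg/L

Conservation of mass: C = (72.00·2.500 + 4.620·134.0) / 76.62 = 799.1/76.62 = 10.43 mg/L; combined flow 76.62 m³/s.
Half-life 211 h → k = ln 2 / 211 = 0.003285 h⁻¹ = 0.07884 d⁻¹.
Applying C = C₀e^(−kt): 10.43 × 0.9488 = 9.895 mg/L.
At the second outfall, C = (76.62·9.895 + 13.90·47.70) / (76.62 + 13.90) = 15.70 mg/L.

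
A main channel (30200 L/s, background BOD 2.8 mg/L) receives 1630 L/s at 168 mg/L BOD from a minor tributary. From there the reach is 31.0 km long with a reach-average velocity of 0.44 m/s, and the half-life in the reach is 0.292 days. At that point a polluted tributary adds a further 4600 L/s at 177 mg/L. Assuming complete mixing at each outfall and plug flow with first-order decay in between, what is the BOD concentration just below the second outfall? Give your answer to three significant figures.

23.8 mg/L

Mass balance: C = (30200·2.800 + 1630·168.0) / 31830 = 358400/31830 = 11.26 mg/L; combined flow 31830 L/s.
Travel time t = 31.0·1000 / 0.44 = 70450 s = 19.57 h.
Half-life 0.292 d → k = ln 2 / 0.292 = 2.374 d⁻¹.
Decay over the reach: 11.26·exp(−kt) = 11.26·0.1443 = 1.625 mg/L.
At the second outfall, C = (31830·1.625 + 4600·177.0) / (31830 + 4600) = 23.77 mg/L.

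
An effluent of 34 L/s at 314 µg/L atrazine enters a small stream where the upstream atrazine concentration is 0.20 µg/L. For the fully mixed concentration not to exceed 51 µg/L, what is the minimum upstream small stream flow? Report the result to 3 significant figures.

Set C_mix = 51: (Q·0.2000 + 34.00·314.0) / (Q + 34.00) = 51
→ Q = 34.00·(314.0 − 51)/(51 − 0.2000) = 176.0 L/s.

176 L/s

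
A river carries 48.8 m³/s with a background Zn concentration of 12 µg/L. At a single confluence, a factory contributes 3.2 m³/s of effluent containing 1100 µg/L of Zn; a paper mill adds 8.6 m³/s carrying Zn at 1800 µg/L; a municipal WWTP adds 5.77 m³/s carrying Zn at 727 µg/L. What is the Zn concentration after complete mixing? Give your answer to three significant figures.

358 µg/L

Conservation of mass: C = (48.80·12.00 + 3.200·1100 + 8.600·1800 + 5.770·727.0) / 66.37 = 23780/66.37 = 358.3 µg/L.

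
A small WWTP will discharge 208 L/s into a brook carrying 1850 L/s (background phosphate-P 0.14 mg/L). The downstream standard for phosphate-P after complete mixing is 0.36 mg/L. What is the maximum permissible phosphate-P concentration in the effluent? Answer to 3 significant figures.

At the limit, (Qr·Cr + Qe·Cₑ)/(Qr + Qe) = 0.36:
Cₑ = (2058·0.36 − 1850·0.1400) / 208.0 = 2.317 mg/L.

2.32 mg/L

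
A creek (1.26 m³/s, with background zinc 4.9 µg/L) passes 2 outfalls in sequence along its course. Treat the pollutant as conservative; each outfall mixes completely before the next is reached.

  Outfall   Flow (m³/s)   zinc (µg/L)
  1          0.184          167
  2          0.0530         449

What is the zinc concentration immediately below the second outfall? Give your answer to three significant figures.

Outfall 1: combined Q = 1.444 m³/s; C = (1.260·4.900 + 0.1840·167.0)/1.444 = 25.56 µg/L.
Outfall 2: combined Q = 1.497 m³/s; C = (1.444·25.56 + 0.05300·449.0)/1.497 = 40.55 µg/L.

40.5 µg/L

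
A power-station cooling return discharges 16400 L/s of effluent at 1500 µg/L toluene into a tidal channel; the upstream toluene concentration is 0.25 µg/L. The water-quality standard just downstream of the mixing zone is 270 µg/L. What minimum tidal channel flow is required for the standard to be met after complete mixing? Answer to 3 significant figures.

74800 L/s

Set C_mix = 270: (Q·0.2500 + 16400·1500) / (Q + 16400) = 270
→ Q = 16400·(1500 − 270)/(270 − 0.2500) = 74780 L/s.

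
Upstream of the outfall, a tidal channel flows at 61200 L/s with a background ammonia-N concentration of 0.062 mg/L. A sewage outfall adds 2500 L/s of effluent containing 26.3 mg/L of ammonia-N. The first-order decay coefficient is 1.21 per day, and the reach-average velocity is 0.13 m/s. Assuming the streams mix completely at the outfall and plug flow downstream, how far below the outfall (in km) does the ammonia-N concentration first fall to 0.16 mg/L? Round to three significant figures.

After mixing, C = (61200·0.06200 + 2500·26.30) / 63700 = 69540/63700 = 1.092 mg/L.
Set 1.092·exp(−k·t) = 0.16 → t = ln(1.092/0.16)/k = 137100 s = 38.09 h.
Distance = v·t = 0.13·137100 = 17830 m = 17.83 km.

17.8 km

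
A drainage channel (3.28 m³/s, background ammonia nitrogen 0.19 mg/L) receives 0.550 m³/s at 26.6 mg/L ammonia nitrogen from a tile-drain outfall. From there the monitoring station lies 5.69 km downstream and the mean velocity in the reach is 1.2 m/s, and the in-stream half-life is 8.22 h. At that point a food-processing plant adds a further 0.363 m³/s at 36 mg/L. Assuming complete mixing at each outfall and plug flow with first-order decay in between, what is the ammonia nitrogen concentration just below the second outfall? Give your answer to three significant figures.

6.37 mg/L

After mixing, C = (3.280·0.1900 + 0.5500·26.60) / 3.830 = 15.25/3.830 = 3.983 mg/L; combined flow 3.830 m³/s.
Travel time t = 5.69·1000 / 1.2 = 4742 s = 1.317 h.
Half-life 8.22 h → k = ln 2 / 8.22 = 0.08432 h⁻¹ = 2.024 d⁻¹.
Applying C = C₀e^(−kt): 3.983 × 0.8949 = 3.564 mg/L.
Second outfall: C = (3.830·3.564 + 0.3630·36.00)/4.193 = 6.372 mg/L.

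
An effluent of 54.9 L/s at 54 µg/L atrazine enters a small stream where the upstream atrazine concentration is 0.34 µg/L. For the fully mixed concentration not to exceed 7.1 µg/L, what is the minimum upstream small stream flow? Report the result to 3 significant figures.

381 L/s

Set C_mix = 7.1: (Q·0.3400 + 54.90·54.00) / (Q + 54.90) = 7.1
→ Q = 54.90·(54.00 − 7.1)/(7.1 − 0.3400) = 380.9 L/s.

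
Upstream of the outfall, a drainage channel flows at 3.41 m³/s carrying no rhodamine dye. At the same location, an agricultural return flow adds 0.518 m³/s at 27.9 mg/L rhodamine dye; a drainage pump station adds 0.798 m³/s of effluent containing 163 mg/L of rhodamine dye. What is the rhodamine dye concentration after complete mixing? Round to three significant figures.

30.6 mg/L

Conservation of mass: C = (3.410·0 + 0.5180·27.90 + 0.7980·163.0) / 4.726 = 144.5/4.726 = 30.58 mg/L.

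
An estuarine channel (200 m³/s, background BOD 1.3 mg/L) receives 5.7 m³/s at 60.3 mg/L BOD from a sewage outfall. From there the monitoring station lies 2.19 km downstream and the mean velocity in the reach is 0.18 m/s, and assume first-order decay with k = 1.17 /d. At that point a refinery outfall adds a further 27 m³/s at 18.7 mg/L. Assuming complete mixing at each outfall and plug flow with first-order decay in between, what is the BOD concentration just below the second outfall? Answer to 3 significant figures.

Mass balance: C = (200.0·1.300 + 5.700·60.30) / 205.7 = 603.7/205.7 = 2.935 mg/L; combined flow 205.7 m³/s.
Travel time t = 2.19·1000 / 0.18 = 12170 s = 3.380 h.
Applying C = C₀e^(−kt): 2.935 × 0.8481 = 2.489 mg/L.
At the second outfall, C = (205.7·2.489 + 27.00·18.70) / (205.7 + 27.00) = 4.370 mg/L.

4.37 mg/L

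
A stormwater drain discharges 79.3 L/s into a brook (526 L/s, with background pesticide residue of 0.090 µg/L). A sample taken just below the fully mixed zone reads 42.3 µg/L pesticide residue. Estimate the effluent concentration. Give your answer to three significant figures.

Mass balance: 526.0·0.09000 + 79.30·Cₑ = 605.3·42.30
→ Cₑ = (605.3·42.30 − 526.0·0.09000) / 79.30 = 322.3 µg/L.

322 µg/L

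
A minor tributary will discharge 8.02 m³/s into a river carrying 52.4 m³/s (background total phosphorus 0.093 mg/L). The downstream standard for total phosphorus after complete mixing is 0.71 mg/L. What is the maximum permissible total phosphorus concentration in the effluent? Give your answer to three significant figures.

4.74 mg/L

At the limit, (Qr·Cr + Qe·Cₑ)/(Qr + Qe) = 0.71:
Cₑ = (60.42·0.71 − 52.40·0.09300) / 8.020 = 4.741 mg/L.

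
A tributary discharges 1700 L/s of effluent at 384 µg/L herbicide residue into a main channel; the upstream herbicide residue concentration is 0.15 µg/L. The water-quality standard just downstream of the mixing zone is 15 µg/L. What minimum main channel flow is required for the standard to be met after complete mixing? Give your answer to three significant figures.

Set C_mix = 15: (Q·0.1500 + 1700·384.0) / (Q + 1700) = 15
→ Q = 1700·(384.0 − 15)/(15 − 0.1500) = 42240 L/s.

42200 L/s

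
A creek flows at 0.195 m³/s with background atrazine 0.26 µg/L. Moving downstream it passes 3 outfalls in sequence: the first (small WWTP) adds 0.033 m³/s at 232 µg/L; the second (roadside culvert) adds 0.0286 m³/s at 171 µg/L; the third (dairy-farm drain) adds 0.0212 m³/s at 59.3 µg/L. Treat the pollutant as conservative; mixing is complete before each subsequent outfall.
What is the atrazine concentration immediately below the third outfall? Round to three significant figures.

49.9 µg/L

Below outfall 1: Q → 0.2280 m³/s, C = (0.1950·0.2600 + 0.03300·232.0)/0.2280 = 33.80 µg/L.
Below outfall 2: Q → 0.2566 m³/s, C = (0.2280·33.80 + 0.02860·171.0)/0.2566 = 49.09 µg/L.
Below outfall 3: Q → 0.2778 m³/s, C = (0.2566·49.09 + 0.02120·59.30)/0.2778 = 49.87 µg/L.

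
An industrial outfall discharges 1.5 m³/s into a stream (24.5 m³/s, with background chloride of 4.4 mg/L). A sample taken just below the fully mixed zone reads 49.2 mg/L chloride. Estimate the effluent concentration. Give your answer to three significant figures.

Mass balance: 24.50·4.400 + 1.500·Cₑ = 26.00·49.20
→ Cₑ = (26.00·49.20 − 24.50·4.400) / 1.500 = 780.9 mg/L.

781 mg/L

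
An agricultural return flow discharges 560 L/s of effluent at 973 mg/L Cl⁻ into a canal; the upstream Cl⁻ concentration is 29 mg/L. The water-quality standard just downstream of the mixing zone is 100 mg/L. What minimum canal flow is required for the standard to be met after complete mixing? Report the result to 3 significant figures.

Set C_mix = 100: (Q·29.00 + 560.0·973.0) / (Q + 560.0) = 100
→ Q = 560.0·(973.0 − 100)/(100 − 29.00) = 6886 L/s.

6890 L/s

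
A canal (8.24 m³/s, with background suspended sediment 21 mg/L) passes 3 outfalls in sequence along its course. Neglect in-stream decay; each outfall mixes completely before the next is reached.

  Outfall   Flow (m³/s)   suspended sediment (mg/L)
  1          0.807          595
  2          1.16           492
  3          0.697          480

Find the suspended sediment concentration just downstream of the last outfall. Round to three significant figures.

After outfall 1: Q = 8.240 + 0.8070 = 9.047 m³/s; C = (8.240·21.00 + 0.8070·595.0)/9.047 = 72.20 mg/L.
After outfall 2: Q = 9.047 + 1.160 = 10.21 m³/s; C = (9.047·72.20 + 1.160·492.0)/10.21 = 119.9 mg/L.
After outfall 3: Q = 10.21 + 0.6970 = 10.90 m³/s; C = (10.21·119.9 + 0.6970·480.0)/10.90 = 142.9 mg/L.

143 mg/L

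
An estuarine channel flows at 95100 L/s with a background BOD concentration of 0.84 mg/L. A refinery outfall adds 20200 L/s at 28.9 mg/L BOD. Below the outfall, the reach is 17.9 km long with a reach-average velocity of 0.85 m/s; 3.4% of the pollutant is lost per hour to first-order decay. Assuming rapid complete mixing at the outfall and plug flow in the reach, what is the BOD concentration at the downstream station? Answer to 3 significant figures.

Mixed concentration C = ΣQC/ΣQ = (95100·0.8400 + 20200·28.90) / 115300 = 663700/115300 = 5.756 mg/L.
Travel time t = 17.9·1000 / 0.85 = 21060 s = 5.850 h.
3.4%/h lost → k = −ln(1 − 0.034) = 0.03459 h⁻¹.
Decay over the reach: 5.756·exp(−kt) = 5.756·0.8168 = 4.702 mg/L.

4.70 mg/L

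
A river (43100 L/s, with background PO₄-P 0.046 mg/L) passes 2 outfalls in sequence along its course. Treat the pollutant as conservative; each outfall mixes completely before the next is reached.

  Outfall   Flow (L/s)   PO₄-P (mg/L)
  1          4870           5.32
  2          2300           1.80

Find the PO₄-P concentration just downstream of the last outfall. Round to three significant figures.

Outfall 1: combined Q = 47970 L/s; C = (43100·0.04600 + 4870·5.320)/47970 = 0.5814 mg/L.
Outfall 2: combined Q = 50270 L/s; C = (47970·0.5814 + 2300·1.800)/50270 = 0.6372 mg/L.

0.637 mg/L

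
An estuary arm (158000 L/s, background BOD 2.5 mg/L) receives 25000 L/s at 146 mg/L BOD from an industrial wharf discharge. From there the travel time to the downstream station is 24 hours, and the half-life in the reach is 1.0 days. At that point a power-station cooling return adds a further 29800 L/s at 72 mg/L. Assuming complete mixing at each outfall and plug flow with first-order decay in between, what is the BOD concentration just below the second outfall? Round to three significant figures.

After mixing, C = (158000·2.500 + 25000·146.0) / 183000 = 4045000/183000 = 22.10 mg/L; combined flow 183000 L/s.
Half-life 1.0 d → k = ln 2 / 1.0 = 0.6931 d⁻¹.
Decay over the reach: 22.10·exp(−kt) = 22.10·0.5000 = 11.05 mg/L.
At the second outfall, C = (183000·11.05 + 29800·72.00) / (183000 + 29800) = 19.59 mg/L.

19.6 mg/L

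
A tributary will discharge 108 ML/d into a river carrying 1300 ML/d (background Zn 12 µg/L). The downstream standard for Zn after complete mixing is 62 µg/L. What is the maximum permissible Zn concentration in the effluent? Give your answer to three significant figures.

At the limit, (Qr·Cr + Qe·Cₑ)/(Qr + Qe) = 62:
Cₑ = (1408·62 − 1300·12.00) / 108.0 = 663.9 µg/L.

664 µg/L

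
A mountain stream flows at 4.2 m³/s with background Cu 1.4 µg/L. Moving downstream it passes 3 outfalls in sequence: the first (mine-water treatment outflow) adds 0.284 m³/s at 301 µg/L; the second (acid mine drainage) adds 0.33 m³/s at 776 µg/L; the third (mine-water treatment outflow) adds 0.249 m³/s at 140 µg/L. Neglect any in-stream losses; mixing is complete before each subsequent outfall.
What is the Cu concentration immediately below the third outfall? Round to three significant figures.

After outfall 1: Q = 4.200 + 0.2840 = 4.484 m³/s; C = (4.200·1.400 + 0.2840·301.0)/4.484 = 20.38 µg/L.
After outfall 2: Q = 4.484 + 0.3300 = 4.814 m³/s; C = (4.484·20.38 + 0.3300·776.0)/4.814 = 72.17 µg/L.
After outfall 3: Q = 4.814 + 0.2490 = 5.063 m³/s; C = (4.814·72.17 + 0.2490·140.0)/5.063 = 75.51 µg/L.

75.5 µg/L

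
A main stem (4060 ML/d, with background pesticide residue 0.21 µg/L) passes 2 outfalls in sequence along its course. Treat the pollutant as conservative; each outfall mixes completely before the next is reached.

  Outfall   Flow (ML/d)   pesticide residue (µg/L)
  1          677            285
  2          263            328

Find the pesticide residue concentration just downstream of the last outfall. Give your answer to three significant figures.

After outfall 1: Q = 4060 + 677.0 = 4737 ML/d; C = (4060·0.2100 + 677.0·285.0)/4737 = 40.91 µg/L.
After outfall 2: Q = 4737 + 263.0 = 5000 ML/d; C = (4737·40.91 + 263.0·328.0)/5000 = 56.01 µg/L.

56.0 µg/L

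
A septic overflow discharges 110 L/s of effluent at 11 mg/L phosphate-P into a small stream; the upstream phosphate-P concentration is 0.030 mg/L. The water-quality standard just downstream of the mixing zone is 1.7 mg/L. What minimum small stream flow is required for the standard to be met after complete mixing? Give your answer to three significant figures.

613 L/s

Set C_mix = 1.7: (Q·0.03000 + 110.0·11.00) / (Q + 110.0) = 1.7
→ Q = 110.0·(11.00 − 1.7)/(1.7 − 0.03000) = 612.6 L/s.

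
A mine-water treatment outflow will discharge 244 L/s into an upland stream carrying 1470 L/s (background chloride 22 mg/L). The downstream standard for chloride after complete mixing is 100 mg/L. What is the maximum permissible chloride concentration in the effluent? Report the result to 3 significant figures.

At the limit, (Qr·Cr + Qe·Cₑ)/(Qr + Qe) = 100:
Cₑ = (1714·100 − 1470·22.00) / 244.0 = 569.9 mg/L.

570 mg/L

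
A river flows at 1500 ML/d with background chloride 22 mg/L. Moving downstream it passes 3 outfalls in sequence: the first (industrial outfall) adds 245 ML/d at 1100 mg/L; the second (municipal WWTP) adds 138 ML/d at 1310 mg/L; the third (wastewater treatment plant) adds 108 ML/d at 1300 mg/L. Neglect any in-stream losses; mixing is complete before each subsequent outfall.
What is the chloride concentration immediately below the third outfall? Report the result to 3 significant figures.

313 mg/L

Below outfall 1: Q → 1745 ML/d, C = (1500·22.00 + 245.0·1100)/1745 = 173.4 mg/L.
Below outfall 2: Q → 1883 ML/d, C = (1745·173.4 + 138.0·1310)/1883 = 256.7 mg/L.
Below outfall 3: Q → 1991 ML/d, C = (1883·256.7 + 108.0·1300)/1991 = 313.2 mg/L.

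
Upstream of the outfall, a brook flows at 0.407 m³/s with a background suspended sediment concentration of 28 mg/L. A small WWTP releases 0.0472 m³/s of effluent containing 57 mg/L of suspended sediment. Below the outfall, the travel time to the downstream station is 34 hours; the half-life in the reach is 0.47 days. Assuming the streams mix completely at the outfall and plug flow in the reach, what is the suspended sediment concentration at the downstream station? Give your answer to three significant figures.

3.84 mg/L

After mixing, C = (0.4070·28.00 + 0.04720·57.00) / 0.4542 = 14.09/0.4542 = 31.01 mg/L.
Half-life 0.47 d → k = ln 2 / 0.47 = 1.475 d⁻¹.
Applying C = C₀e^(−kt): 31.01 × 0.1238 = 3.839 mg/L.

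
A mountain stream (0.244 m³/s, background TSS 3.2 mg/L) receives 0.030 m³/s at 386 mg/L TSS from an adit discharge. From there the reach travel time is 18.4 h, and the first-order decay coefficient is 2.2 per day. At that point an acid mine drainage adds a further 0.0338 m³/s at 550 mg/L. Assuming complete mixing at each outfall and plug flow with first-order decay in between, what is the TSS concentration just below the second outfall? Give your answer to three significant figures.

67.8 mg/L

Mass balance: C = (0.2440·3.200 + 0.03000·386.0) / 0.2740 = 12.36/0.2740 = 45.11 mg/L; combined flow 0.2740 m³/s.
After decay, C = 45.11 × e^(−kt) = 45.11 × 0.1851 = 8.352 mg/L.
Second outfall: C = (0.2740·8.352 + 0.03380·550.0)/0.3078 = 67.83 mg/L.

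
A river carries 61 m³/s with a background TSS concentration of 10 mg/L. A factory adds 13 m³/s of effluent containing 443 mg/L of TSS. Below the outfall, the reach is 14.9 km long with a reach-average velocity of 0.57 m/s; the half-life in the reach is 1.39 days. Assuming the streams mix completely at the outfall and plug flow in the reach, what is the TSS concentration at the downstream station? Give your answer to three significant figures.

Conservation of mass: C = (61.00·10.00 + 13.00·443.0) / 74.00 = 6369/74.00 = 86.07 mg/L.
Travel time t = 14.9·1000 / 0.57 = 26140 s = 7.261 h.
Half-life 1.39 d → k = ln 2 / 1.39 = 0.4987 d⁻¹.
Decay over the reach: 86.07·exp(−kt) = 86.07·0.8600 = 74.01 mg/L.

74.0 mg/L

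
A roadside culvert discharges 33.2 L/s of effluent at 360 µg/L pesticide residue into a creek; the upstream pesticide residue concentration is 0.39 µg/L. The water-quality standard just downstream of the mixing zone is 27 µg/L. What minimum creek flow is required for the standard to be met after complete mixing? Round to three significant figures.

415 L/s

Set C_mix = 27: (Q·0.3900 + 33.20·360.0) / (Q + 33.20) = 27
→ Q = 33.20·(360.0 − 27)/(27 − 0.3900) = 415.5 L/s.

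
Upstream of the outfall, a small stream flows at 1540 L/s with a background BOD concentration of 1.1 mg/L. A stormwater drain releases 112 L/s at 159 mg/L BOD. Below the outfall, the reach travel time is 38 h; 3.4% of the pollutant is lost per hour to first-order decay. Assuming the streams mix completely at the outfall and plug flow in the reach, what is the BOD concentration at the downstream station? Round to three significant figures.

3.17 mg/L

Conservation of mass: C = (1540·1.100 + 112.0·159.0) / 1652 = 19500/1652 = 11.81 mg/L.
3.4%/h lost → k = −ln(1 − 0.034) = 0.03459 h⁻¹.
First-order decay: C = 11.81·exp(−k·t) = 11.81·0.2686 = 3.171 mg/L.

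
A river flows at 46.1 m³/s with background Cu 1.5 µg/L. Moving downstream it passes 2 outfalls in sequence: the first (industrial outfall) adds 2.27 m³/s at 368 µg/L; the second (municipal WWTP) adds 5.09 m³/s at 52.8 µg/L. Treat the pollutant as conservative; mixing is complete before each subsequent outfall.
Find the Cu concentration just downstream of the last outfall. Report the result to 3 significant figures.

21.9 µg/L

After outfall 1: Q = 46.10 + 2.270 = 48.37 m³/s; C = (46.10·1.500 + 2.270·368.0)/48.37 = 18.70 µg/L.
After outfall 2: Q = 48.37 + 5.090 = 53.46 m³/s; C = (48.37·18.70 + 5.090·52.80)/53.46 = 21.95 µg/L.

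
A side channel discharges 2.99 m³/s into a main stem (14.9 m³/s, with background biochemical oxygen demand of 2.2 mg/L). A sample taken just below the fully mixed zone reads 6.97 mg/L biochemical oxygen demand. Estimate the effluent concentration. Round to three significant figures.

30.7 mg/L

Mass balance: 14.90·2.200 + 2.990·Cₑ = 17.89·6.970
→ Cₑ = (17.89·6.970 − 14.90·2.200) / 2.990 = 30.74 mg/L.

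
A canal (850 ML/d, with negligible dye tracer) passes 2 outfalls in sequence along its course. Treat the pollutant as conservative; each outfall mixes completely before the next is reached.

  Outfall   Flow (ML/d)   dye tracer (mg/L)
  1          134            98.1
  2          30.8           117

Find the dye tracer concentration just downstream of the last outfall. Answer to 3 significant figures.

After outfall 1: Q = 850.0 + 134.0 = 984.0 ML/d; C = (850.0·0 + 134.0·98.10)/984.0 = 13.36 mg/L.
After outfall 2: Q = 984.0 + 30.80 = 1015 ML/d; C = (984.0·13.36 + 30.80·117.0)/1015 = 16.50 mg/L.

16.5 mg/L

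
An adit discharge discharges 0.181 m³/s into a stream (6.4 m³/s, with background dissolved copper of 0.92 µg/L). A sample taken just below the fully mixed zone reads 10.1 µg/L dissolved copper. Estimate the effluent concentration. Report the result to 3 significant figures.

Mass balance: 6.400·0.9200 + 0.1810·Cₑ = 6.581·10.10
→ Cₑ = (6.581·10.10 − 6.400·0.9200) / 0.1810 = 334.7 µg/L.

335 µg/L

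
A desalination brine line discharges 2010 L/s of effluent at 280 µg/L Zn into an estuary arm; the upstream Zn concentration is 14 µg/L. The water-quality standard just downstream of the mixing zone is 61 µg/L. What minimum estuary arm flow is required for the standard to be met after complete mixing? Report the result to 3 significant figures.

Set C_mix = 61: (Q·14.00 + 2010·280.0) / (Q + 2010) = 61
→ Q = 2010·(280.0 − 61)/(61 − 14.00) = 9366 L/s.

9370 L/s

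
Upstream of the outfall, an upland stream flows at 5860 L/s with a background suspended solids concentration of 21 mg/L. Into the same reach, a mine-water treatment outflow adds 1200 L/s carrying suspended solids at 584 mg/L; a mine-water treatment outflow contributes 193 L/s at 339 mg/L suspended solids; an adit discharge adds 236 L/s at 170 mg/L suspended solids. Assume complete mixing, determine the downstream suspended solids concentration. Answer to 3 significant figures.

124 mg/L

After mixing, C = (5860·21.00 + 1200·584.0 + 193.0·339.0 + 236.0·170.0) / 7489 = 929400/7489 = 124.1 mg/L.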